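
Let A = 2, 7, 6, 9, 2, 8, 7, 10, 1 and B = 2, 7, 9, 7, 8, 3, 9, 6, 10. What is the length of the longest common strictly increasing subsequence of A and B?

A longest common strictly increasing subsequence is 2, 7, 9, 10 (length 4); it appears in order in both A and B, and no longer such subsequence exists.

4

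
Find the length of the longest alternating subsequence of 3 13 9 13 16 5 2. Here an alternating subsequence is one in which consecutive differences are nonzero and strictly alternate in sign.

5

Track the best alternating length ending on an up-step vs a down-step at each position: up/down = 1/1, 2/1, 2/3, 4/1, 4/1, 2/5, 1/5.
The maximum over both is 5; one such subsequence is 3, 13, 9, 13, 5.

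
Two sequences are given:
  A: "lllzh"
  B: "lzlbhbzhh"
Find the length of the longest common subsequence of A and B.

A longest common subsequence is llzh (length 4); the LCS DP confirms no longer common subsequence exists.

4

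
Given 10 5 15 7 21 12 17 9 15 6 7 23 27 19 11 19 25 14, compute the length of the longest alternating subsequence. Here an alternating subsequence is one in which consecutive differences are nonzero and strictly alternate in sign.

14

A longest alternating subsequence is 10, 5, 15, 7, 21, 12, 17, 9, 15, 6, 23, 11, 19, 14 (positions 1,2,3,4,5,6,7,8,9,10,12,15,16,18); its 13 consecutive differences strictly alternate in sign, and length 14 is optimal.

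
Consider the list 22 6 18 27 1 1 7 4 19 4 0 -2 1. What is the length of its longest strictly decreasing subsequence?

Let dp[i] be the longest decreasing subsequence ending at position i. Then dp = [1, 2, 2, 1, 3, 3, 3, 4, 2, 4, 5, 6, 5].
The maximum is 6; one witness is 22, 18, 7, 4, 0, -2 at positions 1,3,7,8,11,12.

6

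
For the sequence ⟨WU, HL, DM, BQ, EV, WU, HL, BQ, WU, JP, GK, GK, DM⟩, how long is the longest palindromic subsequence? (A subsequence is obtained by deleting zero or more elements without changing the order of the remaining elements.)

One longest palindromic subsequence is DM WU BQ WU DM (positions 3,6,8,9,13); it reads the same forward and backward, and the interval DP gives dp[1][13] = 5.

5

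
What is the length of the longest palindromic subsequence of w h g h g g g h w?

8

One longest palindromic subsequence is whgggghw (positions 1,2,3,5,6,7,8,9); it reads the same forward and backward, and the interval DP gives dp[1][9] = 8.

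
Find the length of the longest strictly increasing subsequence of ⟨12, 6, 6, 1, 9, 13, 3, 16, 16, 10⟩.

4

Let dp[i] be the longest increasing subsequence ending at position i. Then dp = [1, 1, 1, 1, 2, 3, 2, 4, 4, 3].
The maximum is 4; one witness is 6, 9, 13, 16 at positions 2,5,6,8.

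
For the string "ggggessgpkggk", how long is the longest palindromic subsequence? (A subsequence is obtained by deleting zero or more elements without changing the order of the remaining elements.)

One longest palindromic subsequence is gggssggg (positions 2,3,4,6,7,8,11,12); it reads the same forward and backward, and the interval DP gives dp[1][13] = 8.

8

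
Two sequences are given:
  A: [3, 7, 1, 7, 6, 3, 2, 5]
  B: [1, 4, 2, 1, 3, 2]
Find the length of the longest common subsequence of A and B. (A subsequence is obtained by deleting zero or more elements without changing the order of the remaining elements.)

Backtracking the LCS table gives one alignment: 1 (A3,B4) → 3 (A6,B5) → 2 (A7,B6).
So the longest common subsequence has length 3.

3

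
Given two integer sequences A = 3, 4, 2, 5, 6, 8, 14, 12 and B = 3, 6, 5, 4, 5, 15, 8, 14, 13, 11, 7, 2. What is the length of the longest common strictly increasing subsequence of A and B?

5

For each value that appears in both, track the longest common increasing run ending there.
The best achievable length is 5; one witness is 3, 4, 5, 8, 14 (A-positions 1,2,4,6,7, B-positions 1,4,5,7,8).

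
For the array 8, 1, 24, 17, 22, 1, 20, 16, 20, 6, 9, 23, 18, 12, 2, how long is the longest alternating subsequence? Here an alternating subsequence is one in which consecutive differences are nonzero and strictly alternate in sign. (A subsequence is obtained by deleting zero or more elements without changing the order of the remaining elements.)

Track the best alternating length ending on an up-step vs a down-step at each position: up/down = 1/1, 1/2, 3/1, 3/4, 5/4, 1/6, 7/6, 7/8, 9/6, 7/10, 11/10, 11/4, 11/12, 11/12, 7/12.
The maximum over both is 12; one such subsequence is 8, 1, 24, 17, 22, 1, 20, 16, 20, 6, 23, 18.

12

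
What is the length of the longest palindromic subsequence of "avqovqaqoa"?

7

Using dp[i][j] = 2 + dp[i+1][j−1] if the ends match, else max(dp[i+1][j], dp[i][j−1]):
dp[1][10] = 7. A witness is aoqaqoa at positions 1,4,6,7,8,9,10.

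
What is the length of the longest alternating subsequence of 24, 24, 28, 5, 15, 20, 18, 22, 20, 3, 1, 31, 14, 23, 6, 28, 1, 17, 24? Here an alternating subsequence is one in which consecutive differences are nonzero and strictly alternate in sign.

Track the best alternating length ending on an up-step vs a down-step at each position: up/down = 1/1, 1/1, 2/1, 1/3, 4/3, 4/3, 4/5, 6/3, 6/7, 1/7, 1/7, 8/1, 8/9, 10/9, 8/11, 12/9, 1/13, 14/13, 14/13.
The maximum over both is 14; one such subsequence is 24, 28, 5, 20, 18, 22, 20, 31, 14, 23, 6, 28, 1, 17.

14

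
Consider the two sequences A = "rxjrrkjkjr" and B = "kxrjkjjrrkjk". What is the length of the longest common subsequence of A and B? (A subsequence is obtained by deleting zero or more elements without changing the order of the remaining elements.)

7

Backtracking the LCS table gives one alignment: r (A1,B3) → j (A3,B7) → r (A4,B8) → r (A5,B9) → k (A6,B10) → j (A7,B11) → k (A8,B12).
So the longest common subsequence has length 7.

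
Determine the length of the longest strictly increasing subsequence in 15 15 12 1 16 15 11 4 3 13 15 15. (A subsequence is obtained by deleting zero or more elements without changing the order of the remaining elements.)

4

Let dp[i] be the longest increasing subsequence ending at position i. Then dp = [1, 1, 1, 1, 2, 2, 2, 2, 2, 3, 4, 4].
The maximum is 4; one witness is 1, 11, 13, 15 at positions 4,7,10,11.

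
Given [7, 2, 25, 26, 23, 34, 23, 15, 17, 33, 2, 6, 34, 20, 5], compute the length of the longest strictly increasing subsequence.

5

One longest increasing subsequence is 7, 25, 26, 33, 34 (positions 1,3,4,10,13), of length 5; no longer one exists.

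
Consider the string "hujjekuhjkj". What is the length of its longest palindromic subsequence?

6

One longest palindromic subsequence is hujjuh (positions 1,2,3,4,7,8); it reads the same forward and backward, and the interval DP gives dp[1][11] = 6.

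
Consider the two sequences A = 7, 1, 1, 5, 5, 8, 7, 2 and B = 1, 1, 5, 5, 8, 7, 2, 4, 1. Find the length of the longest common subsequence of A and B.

7

Backtracking the LCS table gives one alignment: 1 (A2,B1) → 1 (A3,B2) → 5 (A4,B3) → 5 (A5,B4) → 8 (A6,B5) → 7 (A7,B6) → 2 (A8,B7).
So the longest common subsequence has length 7.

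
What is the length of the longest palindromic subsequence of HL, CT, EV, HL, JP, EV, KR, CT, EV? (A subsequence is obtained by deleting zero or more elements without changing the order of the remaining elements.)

5

Using dp[i][j] = 2 + dp[i+1][j−1] if the ends match, else max(dp[i+1][j], dp[i][j−1]):
dp[1][9] = 5. A witness is CT EV JP EV CT at positions 2,3,5,6,8.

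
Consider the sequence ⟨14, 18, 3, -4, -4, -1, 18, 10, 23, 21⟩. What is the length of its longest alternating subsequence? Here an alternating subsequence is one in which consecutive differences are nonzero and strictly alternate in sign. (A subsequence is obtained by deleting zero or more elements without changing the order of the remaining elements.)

A longest alternating subsequence is 14, 18, 3, 18, 10, 23, 21 (positions 1,2,3,7,8,9,10); its 6 consecutive differences strictly alternate in sign, and length 7 is optimal.

7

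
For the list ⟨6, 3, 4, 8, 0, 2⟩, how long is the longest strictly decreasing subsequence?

Let dp[i] be the longest decreasing subsequence ending at position i. Then dp = [1, 2, 2, 1, 3, 3].
The maximum is 3; one witness is 6, 3, 0 at positions 1,2,5.

3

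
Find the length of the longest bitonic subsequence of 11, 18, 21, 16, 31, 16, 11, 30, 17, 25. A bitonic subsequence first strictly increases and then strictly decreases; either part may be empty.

One longest bitonic subsequence is 11, 18, 21, 31, 30, 25 (positions 1,2,3,5,8,10): it rises to 31 then falls. Length 6 is optimal.

6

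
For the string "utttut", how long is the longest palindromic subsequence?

5

Using dp[i][j] = 2 + dp[i+1][j−1] if the ends match, else max(dp[i+1][j], dp[i][j−1]):
dp[1][6] = 5. A witness is utttu at positions 1,2,3,4,5.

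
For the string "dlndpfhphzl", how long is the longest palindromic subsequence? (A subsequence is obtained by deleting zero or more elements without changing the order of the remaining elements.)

One longest palindromic subsequence is lhphl (positions 2,7,8,9,11); it reads the same forward and backward, and the interval DP gives dp[1][11] = 5.

5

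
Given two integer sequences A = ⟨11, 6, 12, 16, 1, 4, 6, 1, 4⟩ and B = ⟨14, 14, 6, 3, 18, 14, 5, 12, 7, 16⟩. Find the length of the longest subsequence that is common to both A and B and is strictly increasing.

3

For each value that appears in both, track the longest common increasing run ending there.
The best achievable length is 3; one witness is 6, 12, 16 (A-positions 2,3,4, B-positions 3,8,10).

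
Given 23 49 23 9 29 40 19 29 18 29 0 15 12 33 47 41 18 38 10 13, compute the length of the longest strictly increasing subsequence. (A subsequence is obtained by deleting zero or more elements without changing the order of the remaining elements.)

5

One longest increasing subsequence is 9, 19, 29, 33, 47 (positions 4,7,8,14,15), of length 5; no longer one exists.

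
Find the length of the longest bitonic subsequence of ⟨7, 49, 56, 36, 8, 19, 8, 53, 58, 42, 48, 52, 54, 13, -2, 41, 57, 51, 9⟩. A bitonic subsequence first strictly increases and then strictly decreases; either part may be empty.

One longest bitonic subsequence is 7, 8, 19, 42, 48, 52, 54, 57, 51, 9 (positions 1,5,6,10,11,12,13,17,18,19): it rises to 57 then falls. Length 10 is optimal.

10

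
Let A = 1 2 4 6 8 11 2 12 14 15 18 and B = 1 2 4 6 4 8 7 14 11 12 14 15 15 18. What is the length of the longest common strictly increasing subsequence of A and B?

10

A longest common strictly increasing subsequence is 1, 2, 4, 6, 8, 11, 12, 14, 15, 18 (length 10); it appears in order in both A and B, and no longer such subsequence exists.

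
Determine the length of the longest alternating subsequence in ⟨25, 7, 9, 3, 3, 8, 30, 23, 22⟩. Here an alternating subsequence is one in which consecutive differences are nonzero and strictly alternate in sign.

6

A longest alternating subsequence is 25, 7, 9, 3, 30, 23 (positions 1,2,3,4,7,8); its 5 consecutive differences strictly alternate in sign, and length 6 is optimal.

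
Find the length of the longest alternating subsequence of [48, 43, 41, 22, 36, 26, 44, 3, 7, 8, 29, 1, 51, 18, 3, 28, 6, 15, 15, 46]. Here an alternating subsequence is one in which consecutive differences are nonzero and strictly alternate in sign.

13

Track the best alternating length ending on an up-step vs a down-step at each position: up/down = 1/1, 1/2, 1/2, 1/2, 3/2, 3/4, 5/2, 1/6, 7/6, 7/6, 7/6, 1/8, 9/1, 9/10, 9/10, 11/10, 11/12, 13/12, 13/12, 13/10.
The maximum over both is 13; one such subsequence is 48, 22, 36, 26, 44, 3, 7, 1, 51, 18, 28, 6, 15.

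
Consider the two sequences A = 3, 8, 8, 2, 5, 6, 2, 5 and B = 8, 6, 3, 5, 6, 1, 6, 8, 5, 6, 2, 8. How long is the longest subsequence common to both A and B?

A longest common subsequence is 3, 8, 5, 6, 2 (length 5); the LCS DP confirms no longer common subsequence exists.

5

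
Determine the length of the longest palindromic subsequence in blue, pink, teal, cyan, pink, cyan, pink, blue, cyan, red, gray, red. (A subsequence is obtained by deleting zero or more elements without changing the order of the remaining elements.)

7

Using dp[i][j] = 2 + dp[i+1][j−1] if the ends match, else max(dp[i+1][j], dp[i][j−1]):
dp[1][12] = 7. A witness is blue pink cyan pink cyan pink blue at positions 1,2,4,5,6,7,8.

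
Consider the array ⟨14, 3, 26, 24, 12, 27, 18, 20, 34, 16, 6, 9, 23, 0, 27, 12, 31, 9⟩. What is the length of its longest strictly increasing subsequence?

7

One longest increasing subsequence is 3, 12, 18, 20, 23, 27, 31 (positions 2,5,7,8,13,15,17), of length 7; no longer one exists.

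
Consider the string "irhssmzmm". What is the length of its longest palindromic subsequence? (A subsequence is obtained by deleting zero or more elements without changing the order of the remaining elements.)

One longest palindromic subsequence is mmm (positions 6,8,9); it reads the same forward and backward, and the interval DP gives dp[1][9] = 3.

3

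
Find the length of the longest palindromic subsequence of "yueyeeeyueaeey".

One longest palindromic subsequence is yeeeueeey (positions 1,3,5,7,9,10,12,13,14); it reads the same forward and backward, and the interval DP gives dp[1][14] = 9.

9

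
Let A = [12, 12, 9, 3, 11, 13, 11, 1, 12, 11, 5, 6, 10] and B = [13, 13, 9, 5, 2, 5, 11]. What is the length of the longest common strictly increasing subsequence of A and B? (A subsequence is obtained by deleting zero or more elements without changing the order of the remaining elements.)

2

For each value that appears in both, track the longest common increasing run ending there.
The best achievable length is 2; one witness is 9, 11 (A-positions 3,5, B-positions 3,7).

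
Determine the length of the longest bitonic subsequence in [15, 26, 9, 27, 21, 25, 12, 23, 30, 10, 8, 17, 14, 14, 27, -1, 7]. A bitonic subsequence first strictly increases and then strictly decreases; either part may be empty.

Let inc[i] be the LIS ending at i and dec[i] the longest strictly decreasing subsequence starting at i. inc = [1, 2, 1, 3, 2, 3, 2, 3, 4, 2, 1, 3, 3, 3, 4, 1, 2], dec = [5, 6, 3, 6, 5, 5, 4, 4, 4, 3, 2, 3, 2, 2, 2, 1, 1].
max_i inc[i]+dec[i]−1 = 8, with one witness 15, 26, 27, 25, 23, 17, 14, 7.

8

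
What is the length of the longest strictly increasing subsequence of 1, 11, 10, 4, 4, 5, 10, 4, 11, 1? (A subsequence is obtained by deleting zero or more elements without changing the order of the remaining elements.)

One longest increasing subsequence is 1, 4, 5, 10, 11 (positions 1,4,6,7,9), of length 5; no longer one exists.

5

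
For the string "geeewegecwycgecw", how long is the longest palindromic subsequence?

One longest palindromic subsequence is wegcycgew (positions 5,6,7,9,11,12,13,14,16); it reads the same forward and backward, and the interval DP gives dp[1][16] = 9.

9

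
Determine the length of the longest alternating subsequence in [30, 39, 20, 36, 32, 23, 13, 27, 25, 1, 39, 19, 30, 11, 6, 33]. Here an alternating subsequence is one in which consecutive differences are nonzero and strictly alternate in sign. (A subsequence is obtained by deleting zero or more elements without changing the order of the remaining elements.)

A longest alternating subsequence is 30, 39, 20, 36, 23, 27, 25, 39, 19, 30, 11, 33 (positions 1,2,3,4,6,8,9,11,12,13,14,16); its 11 consecutive differences strictly alternate in sign, and length 12 is optimal.

12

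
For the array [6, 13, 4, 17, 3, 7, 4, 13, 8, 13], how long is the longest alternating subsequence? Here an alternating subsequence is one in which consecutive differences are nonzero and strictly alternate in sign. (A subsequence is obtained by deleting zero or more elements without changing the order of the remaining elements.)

A longest alternating subsequence is 6, 13, 4, 17, 3, 7, 4, 13, 8, 13 (positions 1,2,3,4,5,6,7,8,9,10); its 9 consecutive differences strictly alternate in sign, and length 10 is optimal.

10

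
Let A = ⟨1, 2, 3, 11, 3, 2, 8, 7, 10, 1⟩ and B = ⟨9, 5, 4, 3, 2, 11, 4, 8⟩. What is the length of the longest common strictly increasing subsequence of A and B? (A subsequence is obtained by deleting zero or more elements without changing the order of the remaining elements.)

2

A longest common strictly increasing subsequence is 3, 11 (length 2); it appears in order in both A and B, and no longer such subsequence exists.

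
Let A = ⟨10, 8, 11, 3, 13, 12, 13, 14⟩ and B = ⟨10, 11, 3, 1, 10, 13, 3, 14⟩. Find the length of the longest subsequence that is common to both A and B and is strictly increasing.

For each value that appears in both, track the longest common increasing run ending there.
The best achievable length is 4; one witness is 10, 11, 13, 14 (A-positions 1,3,5,8, B-positions 1,2,6,8).

4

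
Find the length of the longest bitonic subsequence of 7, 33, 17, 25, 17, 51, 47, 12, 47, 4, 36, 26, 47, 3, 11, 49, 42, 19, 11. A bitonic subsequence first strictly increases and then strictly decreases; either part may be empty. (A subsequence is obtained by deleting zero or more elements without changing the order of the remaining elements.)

One longest bitonic subsequence is 7, 17, 25, 51, 47, 36, 26, 19, 11 (positions 1,3,4,6,9,11,12,18,19): it rises to 51 then falls. Length 9 is optimal.

9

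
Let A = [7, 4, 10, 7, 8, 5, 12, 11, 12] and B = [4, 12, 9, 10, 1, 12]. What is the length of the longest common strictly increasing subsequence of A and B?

A longest common strictly increasing subsequence is 4, 10, 12 (length 3); it appears in order in both A and B, and no longer such subsequence exists.

3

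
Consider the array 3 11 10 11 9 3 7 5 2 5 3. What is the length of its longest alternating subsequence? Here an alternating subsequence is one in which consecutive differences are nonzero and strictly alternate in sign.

9

Track the best alternating length ending on an up-step vs a down-step at each position: up/down = 1/1, 2/1, 2/3, 4/1, 2/5, 1/5, 6/5, 6/7, 1/7, 8/7, 8/9.
The maximum over both is 9; one such subsequence is 3, 11, 10, 11, 3, 7, 2, 5, 3.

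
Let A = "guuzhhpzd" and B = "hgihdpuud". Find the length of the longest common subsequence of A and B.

4

A longest common subsequence is guud (length 4); the LCS DP confirms no longer common subsequence exists.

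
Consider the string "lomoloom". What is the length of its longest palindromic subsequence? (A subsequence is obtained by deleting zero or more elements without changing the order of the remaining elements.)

5

One longest palindromic subsequence is mooom (positions 3,4,6,7,8); it reads the same forward and backward, and the interval DP gives dp[1][8] = 5.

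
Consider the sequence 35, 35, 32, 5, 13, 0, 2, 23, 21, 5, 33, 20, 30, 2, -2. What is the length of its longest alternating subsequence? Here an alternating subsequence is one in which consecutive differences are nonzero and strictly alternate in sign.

A longest alternating subsequence is 35, 5, 13, 0, 23, 21, 33, 20, 30, 2 (positions 1,4,5,6,8,9,11,12,13,14); its 9 consecutive differences strictly alternate in sign, and length 10 is optimal.

10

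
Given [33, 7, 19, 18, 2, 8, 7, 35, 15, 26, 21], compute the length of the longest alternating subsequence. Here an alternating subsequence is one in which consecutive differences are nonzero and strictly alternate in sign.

A longest alternating subsequence is 33, 7, 19, 2, 8, 7, 35, 15, 26, 21 (positions 1,2,3,5,6,7,8,9,10,11); its 9 consecutive differences strictly alternate in sign, and length 10 is optimal.

10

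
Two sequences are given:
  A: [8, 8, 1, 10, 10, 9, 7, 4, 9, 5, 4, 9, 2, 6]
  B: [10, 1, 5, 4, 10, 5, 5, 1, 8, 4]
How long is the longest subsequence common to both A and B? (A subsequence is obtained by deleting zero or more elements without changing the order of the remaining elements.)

A longest common subsequence is 1, 10, 5, 4 (length 4); the LCS DP confirms no longer common subsequence exists.

4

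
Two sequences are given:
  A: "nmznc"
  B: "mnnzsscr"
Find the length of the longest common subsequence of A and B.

3

A longest common subsequence is nzc (length 3); the LCS DP confirms no longer common subsequence exists.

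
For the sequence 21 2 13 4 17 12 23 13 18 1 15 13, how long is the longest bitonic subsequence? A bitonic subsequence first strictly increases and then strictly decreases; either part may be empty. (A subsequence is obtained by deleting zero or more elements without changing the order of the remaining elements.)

7

Let inc[i] be the LIS ending at i and dec[i] the longest strictly decreasing subsequence starting at i. inc = [1, 1, 2, 2, 3, 3, 4, 4, 5, 1, 5, 4], dec = [4, 2, 3, 2, 3, 2, 4, 2, 3, 1, 2, 1].
max_i inc[i]+dec[i]−1 = 7, with one witness 2, 13, 17, 23, 18, 15, 13.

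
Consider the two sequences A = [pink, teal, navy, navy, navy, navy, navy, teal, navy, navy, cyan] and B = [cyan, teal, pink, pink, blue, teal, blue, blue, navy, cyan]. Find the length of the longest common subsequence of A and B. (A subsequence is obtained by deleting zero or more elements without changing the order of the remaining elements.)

A longest common subsequence is pink, teal, navy, cyan (length 4); the LCS DP confirms no longer common subsequence exists.

4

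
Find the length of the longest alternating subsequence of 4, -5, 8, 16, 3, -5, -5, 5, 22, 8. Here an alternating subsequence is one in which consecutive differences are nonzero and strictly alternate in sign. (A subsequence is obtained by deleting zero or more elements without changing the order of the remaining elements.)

Track the best alternating length ending on an up-step vs a down-step at each position: up/down = 1/1, 1/2, 3/1, 3/1, 3/4, 1/4, 1/4, 5/4, 5/1, 5/6.
The maximum over both is 6; one such subsequence is 4, -5, 8, 3, 22, 8.

6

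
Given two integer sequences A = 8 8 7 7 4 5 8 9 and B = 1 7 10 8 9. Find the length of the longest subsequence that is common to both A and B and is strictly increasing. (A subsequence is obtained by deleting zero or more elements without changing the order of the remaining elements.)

For each value that appears in both, track the longest common increasing run ending there.
The best achievable length is 3; one witness is 7, 8, 9 (A-positions 3,7,8, B-positions 2,4,5).

3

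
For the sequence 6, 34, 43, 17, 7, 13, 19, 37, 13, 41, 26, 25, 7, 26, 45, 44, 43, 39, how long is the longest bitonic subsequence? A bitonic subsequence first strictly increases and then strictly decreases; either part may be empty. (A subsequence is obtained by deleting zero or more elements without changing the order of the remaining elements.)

Let inc[i] be the LIS ending at i and dec[i] the longest strictly decreasing subsequence starting at i. inc = [1, 2, 3, 2, 2, 3, 4, 5, 3, 6, 5, 5, 2, 6, 7, 7, 7, 7], dec = [1, 4, 5, 3, 1, 2, 3, 4, 2, 4, 3, 2, 1, 1, 4, 3, 2, 1].
max_i inc[i]+dec[i]−1 = 10, with one witness 6, 7, 13, 19, 37, 41, 45, 44, 43, 39.

10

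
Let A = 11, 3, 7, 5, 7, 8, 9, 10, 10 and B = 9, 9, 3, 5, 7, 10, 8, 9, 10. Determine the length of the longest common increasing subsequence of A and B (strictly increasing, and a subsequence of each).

A longest common strictly increasing subsequence is 3, 5, 7, 8, 9, 10 (length 6); it appears in order in both A and B, and no longer such subsequence exists.

6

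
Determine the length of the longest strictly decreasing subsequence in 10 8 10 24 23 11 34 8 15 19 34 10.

Let dp[i] be the longest decreasing subsequence ending at position i. Then dp = [1, 2, 1, 1, 2, 3, 1, 4, 3, 3, 1, 4].
The maximum is 4; one witness is 24, 23, 11, 8 at positions 4,5,6,8.

4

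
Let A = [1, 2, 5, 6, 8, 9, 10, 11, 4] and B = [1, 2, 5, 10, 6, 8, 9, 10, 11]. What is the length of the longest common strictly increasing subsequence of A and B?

A longest common strictly increasing subsequence is 1, 2, 5, 6, 8, 9, 10, 11 (length 8); it appears in order in both A and B, and no longer such subsequence exists.

8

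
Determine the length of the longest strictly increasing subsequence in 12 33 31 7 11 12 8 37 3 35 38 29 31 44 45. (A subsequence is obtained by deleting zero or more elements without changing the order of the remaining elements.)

7

Scanning left to right, the best length ending at each element is: 12→1, 33→2, 31→2, 7→1, 11→2, 12→3, 8→2, 37→4, 3→1, 35→4, 38→5, 29→4, 31→5, 44→6, 45→7.
So the longest increasing subsequence has length 7, e.g. 7, 11, 12, 37, 38, 44, 45.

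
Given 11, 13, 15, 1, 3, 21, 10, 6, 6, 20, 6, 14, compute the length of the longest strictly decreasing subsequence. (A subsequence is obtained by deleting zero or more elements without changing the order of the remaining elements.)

Let dp[i] be the longest decreasing subsequence ending at position i. Then dp = [1, 1, 1, 2, 2, 1, 2, 3, 3, 2, 3, 3].
The maximum is 3; one witness is 11, 10, 6 at positions 1,7,8.

3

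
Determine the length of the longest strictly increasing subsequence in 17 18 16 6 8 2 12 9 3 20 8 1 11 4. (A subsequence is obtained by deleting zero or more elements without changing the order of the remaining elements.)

4

Scanning left to right, the best length ending at each element is: 17→1, 18→2, 16→1, 6→1, 8→2, 2→1, 12→3, 9→3, 3→2, 20→4, 8→3, 1→1, 11→4, 4→3.
So the longest increasing subsequence has length 4, e.g. 6, 8, 12, 20.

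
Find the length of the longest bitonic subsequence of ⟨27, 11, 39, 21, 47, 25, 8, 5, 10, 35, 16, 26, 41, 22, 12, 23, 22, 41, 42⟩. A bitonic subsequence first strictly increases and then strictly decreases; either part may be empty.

7

Let inc[i] be the LIS ending at i and dec[i] the longest strictly decreasing subsequence starting at i. inc = [1, 1, 2, 2, 3, 3, 1, 1, 2, 4, 3, 4, 5, 4, 3, 5, 4, 6, 7], dec = [4, 3, 5, 3, 5, 3, 2, 1, 1, 4, 2, 3, 3, 2, 1, 2, 1, 1, 1].
max_i inc[i]+dec[i]−1 = 7, with one witness 27, 39, 47, 35, 26, 23, 22.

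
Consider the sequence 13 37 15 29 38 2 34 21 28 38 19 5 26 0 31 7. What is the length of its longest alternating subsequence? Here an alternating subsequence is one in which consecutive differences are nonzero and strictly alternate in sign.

13

A longest alternating subsequence is 13, 37, 15, 29, 2, 34, 21, 28, 19, 26, 0, 31, 7 (positions 1,2,3,4,6,7,8,9,11,13,14,15,16); its 12 consecutive differences strictly alternate in sign, and length 13 is optimal.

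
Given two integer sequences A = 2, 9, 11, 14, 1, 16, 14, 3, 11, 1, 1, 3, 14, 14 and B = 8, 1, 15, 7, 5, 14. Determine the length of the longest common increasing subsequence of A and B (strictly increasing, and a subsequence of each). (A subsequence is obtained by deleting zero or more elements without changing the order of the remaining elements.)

2

For each value that appears in both, track the longest common increasing run ending there.
The best achievable length is 2; one witness is 1, 14 (A-positions 5,7, B-positions 2,6).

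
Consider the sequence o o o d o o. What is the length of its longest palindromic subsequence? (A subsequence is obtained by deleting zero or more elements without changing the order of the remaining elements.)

Using dp[i][j] = 2 + dp[i+1][j−1] if the ends match, else max(dp[i+1][j], dp[i][j−1]):
dp[1][6] = 5. A witness is oodoo at positions 1,2,4,5,6.

5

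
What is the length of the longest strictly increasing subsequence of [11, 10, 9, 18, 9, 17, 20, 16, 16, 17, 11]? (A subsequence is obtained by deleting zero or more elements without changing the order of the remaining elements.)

Let dp[i] be the longest increasing subsequence ending at position i. Then dp = [1, 1, 1, 2, 1, 2, 3, 2, 2, 3, 2].
The maximum is 3; one witness is 11, 18, 20 at positions 1,4,7.

3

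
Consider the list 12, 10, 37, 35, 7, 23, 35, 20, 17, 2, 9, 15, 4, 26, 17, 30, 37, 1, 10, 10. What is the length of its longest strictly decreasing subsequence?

8

Scanning left to right, the best length ending at each element is: 12→1, 10→2, 37→1, 35→2, 7→3, 23→3, 35→2, 20→4, 17→5, 2→6, 9→6, 15→6, 4→7, 26→3, 17→5, 30→3, 37→1, 1→8, 10→7, 10→7.
So the longest decreasing subsequence has length 8, e.g. 37, 35, 23, 20, 17, 9, 4, 1.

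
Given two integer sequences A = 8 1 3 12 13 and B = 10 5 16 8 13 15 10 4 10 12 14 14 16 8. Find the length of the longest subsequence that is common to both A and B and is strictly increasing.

2

A longest common strictly increasing subsequence is 8, 13 (length 2); it appears in order in both A and B, and no longer such subsequence exists.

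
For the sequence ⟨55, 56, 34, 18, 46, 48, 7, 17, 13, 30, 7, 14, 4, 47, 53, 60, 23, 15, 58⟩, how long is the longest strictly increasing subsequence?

Scanning left to right, the best length ending at each element is: 55→1, 56→2, 34→1, 18→1, 46→2, 48→3, 7→1, 17→2, 13→2, 30→3, 7→1, 14→3, 4→1, 47→4, 53→5, 60→6, 23→4, 15→4, 58→6.
So the longest increasing subsequence has length 6, e.g. 7, 17, 30, 47, 53, 60.

6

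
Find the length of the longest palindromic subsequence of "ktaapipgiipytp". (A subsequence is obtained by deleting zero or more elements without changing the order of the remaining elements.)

Using dp[i][j] = 2 + dp[i+1][j−1] if the ends match, else max(dp[i+1][j], dp[i][j−1]):
dp[1][14] = 7. A witness is tpiiipt at positions 2,5,6,9,10,11,13.

7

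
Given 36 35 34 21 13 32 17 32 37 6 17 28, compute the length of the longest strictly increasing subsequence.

Scanning left to right, the best length ending at each element is: 36→1, 35→1, 34→1, 21→1, 13→1, 32→2, 17→2, 32→3, 37→4, 6→1, 17→2, 28→3.
So the longest increasing subsequence has length 4, e.g. 13, 17, 32, 37.

4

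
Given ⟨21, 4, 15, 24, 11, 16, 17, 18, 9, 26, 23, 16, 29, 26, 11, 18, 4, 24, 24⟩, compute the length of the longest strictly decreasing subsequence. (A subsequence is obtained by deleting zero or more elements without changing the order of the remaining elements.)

5

Let dp[i] be the longest decreasing subsequence ending at position i. Then dp = [1, 2, 2, 1, 3, 2, 2, 2, 4, 1, 2, 3, 1, 2, 4, 3, 5, 3, 3].
The maximum is 5; one witness is 21, 15, 11, 9, 4 at positions 1,3,5,9,17.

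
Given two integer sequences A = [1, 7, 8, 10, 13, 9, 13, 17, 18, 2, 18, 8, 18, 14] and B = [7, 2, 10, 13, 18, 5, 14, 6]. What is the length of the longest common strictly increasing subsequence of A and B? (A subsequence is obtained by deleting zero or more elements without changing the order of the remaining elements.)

4

A longest common strictly increasing subsequence is 7, 10, 13, 18 (length 4); it appears in order in both A and B, and no longer such subsequence exists.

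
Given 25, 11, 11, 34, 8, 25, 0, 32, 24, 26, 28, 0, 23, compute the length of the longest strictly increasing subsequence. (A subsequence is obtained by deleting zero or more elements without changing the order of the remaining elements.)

One longest increasing subsequence is 11, 25, 26, 28 (positions 2,6,10,11), of length 4; no longer one exists.

4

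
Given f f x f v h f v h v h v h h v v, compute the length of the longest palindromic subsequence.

One longest palindromic subsequence is vvhhvhhvv (positions 5,8,9,11,12,13,14,15,16); it reads the same forward and backward, and the interval DP gives dp[1][16] = 9.

9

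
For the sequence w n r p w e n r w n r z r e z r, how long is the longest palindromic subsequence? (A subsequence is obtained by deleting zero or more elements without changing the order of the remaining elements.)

7

One longest palindromic subsequence is rerzrer (positions 3,6,8,12,13,14,16); it reads the same forward and backward, and the interval DP gives dp[1][16] = 7.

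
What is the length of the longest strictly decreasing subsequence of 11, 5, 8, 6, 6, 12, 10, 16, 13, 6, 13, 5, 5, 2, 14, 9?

Scanning left to right, the best length ending at each element is: 11→1, 5→2, 8→2, 6→3, 6→3, 12→1, 10→2, 16→1, 13→2, 6→3, 13→2, 5→4, 5→4, 2→5, 14→2, 9→3.
So the longest decreasing subsequence has length 5, e.g. 11, 8, 6, 5, 2.

5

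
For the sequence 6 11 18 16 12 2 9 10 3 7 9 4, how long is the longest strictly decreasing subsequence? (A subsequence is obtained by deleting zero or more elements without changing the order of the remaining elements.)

Let dp[i] be the longest decreasing subsequence ending at position i. Then dp = [1, 1, 1, 2, 3, 4, 4, 4, 5, 5, 5, 6].
The maximum is 6; one witness is 18, 16, 12, 9, 7, 4 at positions 3,4,5,7,10,12.

6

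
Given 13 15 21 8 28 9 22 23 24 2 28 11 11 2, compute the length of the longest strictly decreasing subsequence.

One longest decreasing subsequence is 28, 22, 11, 2 (positions 5,7,12,14), of length 4; no longer one exists.

4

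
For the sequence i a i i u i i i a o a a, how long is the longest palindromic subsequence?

7

One longest palindromic subsequence is aiiiiia (positions 2,3,4,6,7,8,12); it reads the same forward and backward, and the interval DP gives dp[1][12] = 7.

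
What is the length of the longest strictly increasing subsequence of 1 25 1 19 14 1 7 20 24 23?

Scanning left to right, the best length ending at each element is: 1→1, 25→2, 1→1, 19→2, 14→2, 1→1, 7→2, 20→3, 24→4, 23→4.
So the longest increasing subsequence has length 4, e.g. 1, 19, 20, 24.

4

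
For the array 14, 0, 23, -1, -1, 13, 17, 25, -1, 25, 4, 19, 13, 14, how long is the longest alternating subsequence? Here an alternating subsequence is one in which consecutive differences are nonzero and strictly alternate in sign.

Track the best alternating length ending on an up-step vs a down-step at each position: up/down = 1/1, 1/2, 3/1, 1/4, 1/4, 5/4, 5/4, 5/1, 1/6, 7/1, 7/8, 9/8, 9/10, 11/10.
The maximum over both is 11; one such subsequence is 14, 0, 23, -1, 13, -1, 25, 4, 19, 13, 14.

11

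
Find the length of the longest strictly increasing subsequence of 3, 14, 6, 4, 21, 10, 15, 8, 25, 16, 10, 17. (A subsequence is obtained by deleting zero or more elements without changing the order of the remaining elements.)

Let dp[i] be the longest increasing subsequence ending at position i. Then dp = [1, 2, 2, 2, 3, 3, 4, 3, 5, 5, 4, 6].
The maximum is 6; one witness is 3, 6, 10, 15, 16, 17 at positions 1,3,6,7,10,12.

6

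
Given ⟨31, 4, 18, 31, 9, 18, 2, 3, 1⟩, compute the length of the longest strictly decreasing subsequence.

5

Let dp[i] be the longest decreasing subsequence ending at position i. Then dp = [1, 2, 2, 1, 3, 2, 4, 4, 5].
The maximum is 5; one witness is 31, 18, 9, 2, 1 at positions 1,3,5,7,9.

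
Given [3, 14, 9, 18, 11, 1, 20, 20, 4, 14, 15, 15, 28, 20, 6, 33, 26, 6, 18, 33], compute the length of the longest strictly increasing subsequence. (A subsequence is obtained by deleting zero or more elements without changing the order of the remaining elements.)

Let dp[i] be the longest increasing subsequence ending at position i. Then dp = [1, 2, 2, 3, 3, 1, 4, 4, 2, 4, 5, 5, 6, 6, 3, 7, 7, 3, 6, 8].
The maximum is 8; one witness is 3, 9, 11, 14, 15, 20, 26, 33 at positions 1,3,5,10,11,14,17,20.

8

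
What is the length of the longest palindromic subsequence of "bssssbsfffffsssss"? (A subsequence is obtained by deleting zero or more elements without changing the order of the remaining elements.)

15

Using dp[i][j] = 2 + dp[i+1][j−1] if the ends match, else max(dp[i+1][j], dp[i][j−1]):
dp[1][17] = 15. A witness is sssssfffffsssss at positions 2,3,4,5,7,8,9,10,11,12,13,14,15,16,17.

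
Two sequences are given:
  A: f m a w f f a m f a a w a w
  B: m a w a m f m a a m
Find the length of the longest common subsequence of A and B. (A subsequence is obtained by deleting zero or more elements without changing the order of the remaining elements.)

A longest common subsequence is mawamfaa (length 8); the LCS DP confirms no longer common subsequence exists.

8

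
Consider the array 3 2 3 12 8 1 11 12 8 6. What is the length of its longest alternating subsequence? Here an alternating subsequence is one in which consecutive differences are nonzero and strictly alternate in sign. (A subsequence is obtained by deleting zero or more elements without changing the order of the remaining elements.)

A longest alternating subsequence is 3, 2, 12, 8, 11, 8 (positions 1,2,4,5,7,9); its 5 consecutive differences strictly alternate in sign, and length 6 is optimal.

6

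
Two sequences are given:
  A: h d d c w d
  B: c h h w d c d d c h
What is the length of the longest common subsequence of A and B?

A longest common subsequence is hddc (length 4); the LCS DP confirms no longer common subsequence exists.

4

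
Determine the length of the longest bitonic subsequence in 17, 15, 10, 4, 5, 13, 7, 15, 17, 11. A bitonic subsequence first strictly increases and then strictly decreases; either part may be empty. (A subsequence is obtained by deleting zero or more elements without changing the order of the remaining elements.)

One longest bitonic subsequence is 4, 5, 13, 15, 17, 11 (positions 4,5,6,8,9,10): it rises to 17 then falls. Length 6 is optimal.

6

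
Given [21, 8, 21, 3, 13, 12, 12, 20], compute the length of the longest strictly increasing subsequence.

Let dp[i] be the longest increasing subsequence ending at position i. Then dp = [1, 1, 2, 1, 2, 2, 2, 3].
The maximum is 3; one witness is 8, 13, 20 at positions 2,5,8.

3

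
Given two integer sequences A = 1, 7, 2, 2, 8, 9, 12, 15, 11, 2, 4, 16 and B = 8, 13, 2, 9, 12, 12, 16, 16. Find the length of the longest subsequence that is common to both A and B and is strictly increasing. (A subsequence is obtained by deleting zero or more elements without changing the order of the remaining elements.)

4

For each value that appears in both, track the longest common increasing run ending there.
The best achievable length is 4; one witness is 8, 9, 12, 16 (A-positions 5,6,7,12, B-positions 1,4,5,7).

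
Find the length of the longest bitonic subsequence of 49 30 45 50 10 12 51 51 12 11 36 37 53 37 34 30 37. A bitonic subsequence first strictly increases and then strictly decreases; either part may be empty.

8

One longest bitonic subsequence is 30, 45, 50, 51, 53, 37, 34, 30 (positions 2,3,4,7,13,14,15,16): it rises to 53 then falls. Length 8 is optimal.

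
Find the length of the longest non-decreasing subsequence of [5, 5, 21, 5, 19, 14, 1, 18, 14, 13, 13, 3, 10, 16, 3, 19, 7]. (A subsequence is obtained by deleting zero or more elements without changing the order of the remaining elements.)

7

One longest non-decreasing subsequence is 5, 5, 5, 14, 14, 16, 19 (positions 1,2,4,6,9,14,16), of length 7; no longer one exists.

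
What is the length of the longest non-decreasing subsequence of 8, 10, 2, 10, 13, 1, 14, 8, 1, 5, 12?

One longest non-decreasing subsequence is 8, 10, 10, 13, 14 (positions 1,2,4,5,7), of length 5; no longer one exists.

5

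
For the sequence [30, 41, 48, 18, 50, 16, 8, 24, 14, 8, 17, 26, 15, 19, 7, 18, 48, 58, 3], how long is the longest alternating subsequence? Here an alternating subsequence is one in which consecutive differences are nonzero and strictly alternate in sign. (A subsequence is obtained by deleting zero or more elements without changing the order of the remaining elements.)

Track the best alternating length ending on an up-step vs a down-step at each position: up/down = 1/1, 2/1, 2/1, 1/3, 4/1, 1/5, 1/5, 6/5, 6/7, 1/7, 8/7, 8/5, 8/9, 10/9, 1/11, 12/11, 12/5, 12/1, 1/13.
The maximum over both is 13; one such subsequence is 30, 41, 18, 50, 16, 24, 14, 17, 15, 19, 7, 18, 3.

13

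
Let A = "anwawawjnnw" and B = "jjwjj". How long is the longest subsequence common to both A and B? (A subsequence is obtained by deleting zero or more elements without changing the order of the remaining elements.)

Backtracking the LCS table gives one alignment: w (A3,B3) → j (A8,B5).
So the longest common subsequence has length 2.

2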